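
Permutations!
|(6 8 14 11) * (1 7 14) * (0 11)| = 7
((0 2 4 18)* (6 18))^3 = (0 6 2 18 4)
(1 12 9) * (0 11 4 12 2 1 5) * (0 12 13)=(0 11 4 13)(1 2)(5 12 9)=[11, 2, 1, 3, 13, 12, 6, 7, 8, 5, 10, 4, 9, 0]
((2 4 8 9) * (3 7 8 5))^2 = ((2 4 5 3 7 8 9))^2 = (2 5 7 9 4 3 8)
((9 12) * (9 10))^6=(12)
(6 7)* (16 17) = [0, 1, 2, 3, 4, 5, 7, 6, 8, 9, 10, 11, 12, 13, 14, 15, 17, 16] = (6 7)(16 17)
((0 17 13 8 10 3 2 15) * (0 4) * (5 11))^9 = (17)(5 11)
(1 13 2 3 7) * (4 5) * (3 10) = [0, 13, 10, 7, 5, 4, 6, 1, 8, 9, 3, 11, 12, 2] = (1 13 2 10 3 7)(4 5)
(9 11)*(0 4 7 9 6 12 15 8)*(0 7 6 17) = (0 4 6 12 15 8 7 9 11 17) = [4, 1, 2, 3, 6, 5, 12, 9, 7, 11, 10, 17, 15, 13, 14, 8, 16, 0]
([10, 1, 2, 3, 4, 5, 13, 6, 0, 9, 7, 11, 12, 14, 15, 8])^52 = (0 13)(6 8)(7 15)(10 14)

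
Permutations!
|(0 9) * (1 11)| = |(0 9)(1 11)| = 2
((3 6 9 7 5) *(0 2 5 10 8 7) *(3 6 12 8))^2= (0 5 9 2 6)(3 8 10 12 7)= ((0 2 5 6 9)(3 12 8 7 10))^2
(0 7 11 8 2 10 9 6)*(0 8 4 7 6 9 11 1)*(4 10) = [6, 0, 4, 3, 7, 5, 8, 1, 2, 9, 11, 10] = (0 6 8 2 4 7 1)(10 11)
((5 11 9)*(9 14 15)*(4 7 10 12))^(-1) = (4 12 10 7)(5 9 15 14 11)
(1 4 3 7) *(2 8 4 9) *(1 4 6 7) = (1 9 2 8 6 7 4 3) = [0, 9, 8, 1, 3, 5, 7, 4, 6, 2]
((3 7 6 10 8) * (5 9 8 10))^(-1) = (10)(3 8 9 5 6 7)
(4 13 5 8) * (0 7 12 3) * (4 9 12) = (0 7 4 13 5 8 9 12 3) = [7, 1, 2, 0, 13, 8, 6, 4, 9, 12, 10, 11, 3, 5]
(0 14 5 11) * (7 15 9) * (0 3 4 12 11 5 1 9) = (0 14 1 9 7 15)(3 4 12 11) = [14, 9, 2, 4, 12, 5, 6, 15, 8, 7, 10, 3, 11, 13, 1, 0]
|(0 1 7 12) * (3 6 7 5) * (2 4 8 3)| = 10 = |(0 1 5 2 4 8 3 6 7 12)|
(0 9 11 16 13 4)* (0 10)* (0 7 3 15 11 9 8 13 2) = [8, 1, 0, 15, 10, 5, 6, 3, 13, 9, 7, 16, 12, 4, 14, 11, 2] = (0 8 13 4 10 7 3 15 11 16 2)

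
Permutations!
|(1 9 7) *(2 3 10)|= 3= |(1 9 7)(2 3 10)|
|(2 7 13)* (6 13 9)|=|(2 7 9 6 13)|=5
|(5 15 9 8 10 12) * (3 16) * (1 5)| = |(1 5 15 9 8 10 12)(3 16)| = 14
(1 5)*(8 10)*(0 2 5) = (0 2 5 1)(8 10) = [2, 0, 5, 3, 4, 1, 6, 7, 10, 9, 8]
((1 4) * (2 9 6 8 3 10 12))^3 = ((1 4)(2 9 6 8 3 10 12))^3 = (1 4)(2 8 12 6 10 9 3)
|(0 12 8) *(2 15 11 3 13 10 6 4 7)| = |(0 12 8)(2 15 11 3 13 10 6 4 7)| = 9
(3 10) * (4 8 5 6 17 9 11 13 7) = (3 10)(4 8 5 6 17 9 11 13 7) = [0, 1, 2, 10, 8, 6, 17, 4, 5, 11, 3, 13, 12, 7, 14, 15, 16, 9]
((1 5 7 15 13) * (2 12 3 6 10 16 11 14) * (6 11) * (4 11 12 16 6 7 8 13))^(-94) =((1 5 8 13)(2 16 7 15 4 11 14)(3 12)(6 10))^(-94) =(1 8)(2 4 16 11 7 14 15)(5 13)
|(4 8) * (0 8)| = 3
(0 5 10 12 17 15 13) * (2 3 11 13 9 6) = (0 5 10 12 17 15 9 6 2 3 11 13) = [5, 1, 3, 11, 4, 10, 2, 7, 8, 6, 12, 13, 17, 0, 14, 9, 16, 15]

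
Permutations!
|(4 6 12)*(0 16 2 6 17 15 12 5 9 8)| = 28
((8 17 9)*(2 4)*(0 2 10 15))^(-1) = ((0 2 4 10 15)(8 17 9))^(-1) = (0 15 10 4 2)(8 9 17)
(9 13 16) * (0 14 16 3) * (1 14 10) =[10, 14, 2, 0, 4, 5, 6, 7, 8, 13, 1, 11, 12, 3, 16, 15, 9] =(0 10 1 14 16 9 13 3)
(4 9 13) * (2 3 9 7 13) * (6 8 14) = (2 3 9)(4 7 13)(6 8 14) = [0, 1, 3, 9, 7, 5, 8, 13, 14, 2, 10, 11, 12, 4, 6]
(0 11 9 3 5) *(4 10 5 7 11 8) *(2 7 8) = (0 2 7 11 9 3 8 4 10 5) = [2, 1, 7, 8, 10, 0, 6, 11, 4, 3, 5, 9]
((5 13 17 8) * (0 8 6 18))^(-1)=((0 8 5 13 17 6 18))^(-1)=(0 18 6 17 13 5 8)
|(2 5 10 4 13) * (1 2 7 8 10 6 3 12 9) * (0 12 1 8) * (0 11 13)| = |(0 12 9 8 10 4)(1 2 5 6 3)(7 11 13)| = 30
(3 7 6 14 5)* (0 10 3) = (0 10 3 7 6 14 5) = [10, 1, 2, 7, 4, 0, 14, 6, 8, 9, 3, 11, 12, 13, 5]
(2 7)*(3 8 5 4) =[0, 1, 7, 8, 3, 4, 6, 2, 5] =(2 7)(3 8 5 4)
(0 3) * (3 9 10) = (0 9 10 3) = [9, 1, 2, 0, 4, 5, 6, 7, 8, 10, 3]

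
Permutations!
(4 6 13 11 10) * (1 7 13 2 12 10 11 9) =(1 7 13 9)(2 12 10 4 6) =[0, 7, 12, 3, 6, 5, 2, 13, 8, 1, 4, 11, 10, 9]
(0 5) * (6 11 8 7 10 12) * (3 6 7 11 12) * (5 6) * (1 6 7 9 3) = (0 7 10 1 6 12 9 3 5)(8 11) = [7, 6, 2, 5, 4, 0, 12, 10, 11, 3, 1, 8, 9]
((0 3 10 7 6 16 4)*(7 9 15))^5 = (0 7 3 6 10 16 9 4 15)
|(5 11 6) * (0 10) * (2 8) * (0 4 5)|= |(0 10 4 5 11 6)(2 8)|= 6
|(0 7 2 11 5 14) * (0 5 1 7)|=4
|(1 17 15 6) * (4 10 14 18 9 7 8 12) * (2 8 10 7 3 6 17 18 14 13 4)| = 60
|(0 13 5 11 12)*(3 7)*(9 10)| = |(0 13 5 11 12)(3 7)(9 10)| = 10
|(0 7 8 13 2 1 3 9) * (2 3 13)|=|(0 7 8 2 1 13 3 9)|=8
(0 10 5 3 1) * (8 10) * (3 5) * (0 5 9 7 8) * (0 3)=(0 3 1 5 9 7 8 10)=[3, 5, 2, 1, 4, 9, 6, 8, 10, 7, 0]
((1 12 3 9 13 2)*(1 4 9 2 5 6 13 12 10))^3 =((1 10)(2 4 9 12 3)(5 6 13))^3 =(13)(1 10)(2 12 4 3 9)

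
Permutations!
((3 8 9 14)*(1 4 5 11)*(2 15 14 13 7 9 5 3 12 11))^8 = (1 12 15 5 3)(2 8 4 11 14)(7 13 9)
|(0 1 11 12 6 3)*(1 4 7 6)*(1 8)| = 20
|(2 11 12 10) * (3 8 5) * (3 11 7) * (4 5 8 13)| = 9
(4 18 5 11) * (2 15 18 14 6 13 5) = (2 15 18)(4 14 6 13 5 11) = [0, 1, 15, 3, 14, 11, 13, 7, 8, 9, 10, 4, 12, 5, 6, 18, 16, 17, 2]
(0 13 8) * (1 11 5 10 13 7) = [7, 11, 2, 3, 4, 10, 6, 1, 0, 9, 13, 5, 12, 8] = (0 7 1 11 5 10 13 8)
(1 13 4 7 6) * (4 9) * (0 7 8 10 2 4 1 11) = (0 7 6 11)(1 13 9)(2 4 8 10) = [7, 13, 4, 3, 8, 5, 11, 6, 10, 1, 2, 0, 12, 9]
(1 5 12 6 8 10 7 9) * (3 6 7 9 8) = (1 5 12 7 8 10 9)(3 6) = [0, 5, 2, 6, 4, 12, 3, 8, 10, 1, 9, 11, 7]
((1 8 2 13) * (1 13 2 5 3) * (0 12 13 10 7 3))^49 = (0 7 5 10 8 13 1 12 3)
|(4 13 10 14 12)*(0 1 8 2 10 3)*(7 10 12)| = 24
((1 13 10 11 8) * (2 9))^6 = ((1 13 10 11 8)(2 9))^6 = (1 13 10 11 8)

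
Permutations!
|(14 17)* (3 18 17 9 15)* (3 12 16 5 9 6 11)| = |(3 18 17 14 6 11)(5 9 15 12 16)| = 30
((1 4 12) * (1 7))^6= ((1 4 12 7))^6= (1 12)(4 7)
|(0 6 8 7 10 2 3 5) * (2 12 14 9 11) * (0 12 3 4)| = |(0 6 8 7 10 3 5 12 14 9 11 2 4)| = 13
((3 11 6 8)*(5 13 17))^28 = (5 13 17)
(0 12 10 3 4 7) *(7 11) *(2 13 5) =(0 12 10 3 4 11 7)(2 13 5) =[12, 1, 13, 4, 11, 2, 6, 0, 8, 9, 3, 7, 10, 5]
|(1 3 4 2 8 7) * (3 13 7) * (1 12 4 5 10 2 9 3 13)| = 10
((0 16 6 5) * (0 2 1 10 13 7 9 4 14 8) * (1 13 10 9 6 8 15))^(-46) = ((0 16 8)(1 9 4 14 15)(2 13 7 6 5))^(-46) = (0 8 16)(1 15 14 4 9)(2 5 6 7 13)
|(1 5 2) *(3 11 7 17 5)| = 7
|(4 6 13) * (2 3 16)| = |(2 3 16)(4 6 13)| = 3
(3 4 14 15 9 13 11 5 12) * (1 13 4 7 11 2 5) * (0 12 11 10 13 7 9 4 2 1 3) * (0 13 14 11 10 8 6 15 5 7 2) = [12, 2, 7, 9, 11, 10, 15, 8, 6, 0, 14, 3, 13, 1, 5, 4] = (0 12 13 1 2 7 8 6 15 4 11 3 9)(5 10 14)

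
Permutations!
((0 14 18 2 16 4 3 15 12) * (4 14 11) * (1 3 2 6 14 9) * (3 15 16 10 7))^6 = ((0 11 4 2 10 7 3 16 9 1 15 12)(6 14 18))^6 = (18)(0 3)(1 2)(4 9)(7 12)(10 15)(11 16)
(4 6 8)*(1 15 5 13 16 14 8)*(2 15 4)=(1 4 6)(2 15 5 13 16 14 8)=[0, 4, 15, 3, 6, 13, 1, 7, 2, 9, 10, 11, 12, 16, 8, 5, 14]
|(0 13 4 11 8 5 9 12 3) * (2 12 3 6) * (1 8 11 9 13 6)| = |(0 6 2 12 1 8 5 13 4 9 3)| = 11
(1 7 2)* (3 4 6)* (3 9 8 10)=(1 7 2)(3 4 6 9 8 10)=[0, 7, 1, 4, 6, 5, 9, 2, 10, 8, 3]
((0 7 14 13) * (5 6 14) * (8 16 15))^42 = (16)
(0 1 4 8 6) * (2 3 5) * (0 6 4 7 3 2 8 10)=[1, 7, 2, 5, 10, 8, 6, 3, 4, 9, 0]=(0 1 7 3 5 8 4 10)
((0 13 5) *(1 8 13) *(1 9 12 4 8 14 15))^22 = ((0 9 12 4 8 13 5)(1 14 15))^22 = (0 9 12 4 8 13 5)(1 14 15)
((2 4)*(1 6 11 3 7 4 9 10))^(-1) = (1 10 9 2 4 7 3 11 6)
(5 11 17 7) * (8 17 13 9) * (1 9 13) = (1 9 8 17 7 5 11) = [0, 9, 2, 3, 4, 11, 6, 5, 17, 8, 10, 1, 12, 13, 14, 15, 16, 7]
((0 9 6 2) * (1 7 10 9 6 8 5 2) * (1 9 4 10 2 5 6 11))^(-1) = (0 2 7 1 11)(4 10)(6 8 9)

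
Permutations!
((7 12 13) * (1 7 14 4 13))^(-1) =(1 12 7)(4 14 13)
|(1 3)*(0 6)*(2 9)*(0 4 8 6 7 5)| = 6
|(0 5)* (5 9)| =|(0 9 5)| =3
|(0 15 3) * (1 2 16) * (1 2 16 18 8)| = 15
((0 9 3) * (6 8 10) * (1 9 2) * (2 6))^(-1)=(0 3 9 1 2 10 8 6)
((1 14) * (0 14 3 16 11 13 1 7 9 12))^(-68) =((0 14 7 9 12)(1 3 16 11 13))^(-68) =(0 7 12 14 9)(1 16 13 3 11)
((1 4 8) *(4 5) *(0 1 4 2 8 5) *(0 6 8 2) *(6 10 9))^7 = (0 5 4 8 6 9 10 1)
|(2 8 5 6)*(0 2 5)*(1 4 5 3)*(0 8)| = |(8)(0 2)(1 4 5 6 3)| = 10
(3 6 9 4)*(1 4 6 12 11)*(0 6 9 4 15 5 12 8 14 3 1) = [6, 15, 2, 8, 1, 12, 4, 7, 14, 9, 10, 0, 11, 13, 3, 5] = (0 6 4 1 15 5 12 11)(3 8 14)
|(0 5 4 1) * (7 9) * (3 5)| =|(0 3 5 4 1)(7 9)| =10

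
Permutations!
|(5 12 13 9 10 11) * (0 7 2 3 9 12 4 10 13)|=28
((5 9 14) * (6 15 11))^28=(5 9 14)(6 15 11)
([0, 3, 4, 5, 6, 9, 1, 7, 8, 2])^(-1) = (1 6 4 2 9 5 3)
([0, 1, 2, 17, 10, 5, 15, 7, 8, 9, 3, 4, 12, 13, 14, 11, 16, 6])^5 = (3 4 15 17 10 11 6)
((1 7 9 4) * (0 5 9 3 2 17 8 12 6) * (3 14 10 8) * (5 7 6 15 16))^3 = ((0 7 14 10 8 12 15 16 5 9 4 1 6)(2 17 3))^3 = (17)(0 10 15 9 6 14 12 5 1 7 8 16 4)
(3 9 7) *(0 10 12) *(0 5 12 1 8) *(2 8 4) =[10, 4, 8, 9, 2, 12, 6, 3, 0, 7, 1, 11, 5] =(0 10 1 4 2 8)(3 9 7)(5 12)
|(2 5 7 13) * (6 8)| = 4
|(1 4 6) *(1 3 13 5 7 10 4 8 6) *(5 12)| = 10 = |(1 8 6 3 13 12 5 7 10 4)|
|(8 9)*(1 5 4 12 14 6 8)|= 8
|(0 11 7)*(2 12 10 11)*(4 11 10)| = |(0 2 12 4 11 7)| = 6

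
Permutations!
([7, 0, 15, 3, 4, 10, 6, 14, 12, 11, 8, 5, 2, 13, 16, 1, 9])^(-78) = [0, 1, 2, 3, 4, 5, 6, 7, 8, 9, 10, 11, 12, 13, 14, 15, 16]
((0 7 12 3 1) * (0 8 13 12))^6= ((0 7)(1 8 13 12 3))^6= (1 8 13 12 3)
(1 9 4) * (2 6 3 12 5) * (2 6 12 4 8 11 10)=(1 9 8 11 10 2 12 5 6 3 4)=[0, 9, 12, 4, 1, 6, 3, 7, 11, 8, 2, 10, 5]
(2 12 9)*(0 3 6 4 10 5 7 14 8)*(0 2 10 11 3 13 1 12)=(0 13 1 12 9 10 5 7 14 8 2)(3 6 4 11)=[13, 12, 0, 6, 11, 7, 4, 14, 2, 10, 5, 3, 9, 1, 8]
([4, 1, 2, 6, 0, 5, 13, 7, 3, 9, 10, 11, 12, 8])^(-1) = [4, 1, 2, 8, 0, 5, 3, 7, 13, 9, 10, 11, 12, 6]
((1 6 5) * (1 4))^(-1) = ((1 6 5 4))^(-1) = (1 4 5 6)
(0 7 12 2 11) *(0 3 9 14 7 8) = (0 8)(2 11 3 9 14 7 12) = [8, 1, 11, 9, 4, 5, 6, 12, 0, 14, 10, 3, 2, 13, 7]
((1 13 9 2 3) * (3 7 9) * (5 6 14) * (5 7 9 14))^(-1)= ((1 13 3)(2 9)(5 6)(7 14))^(-1)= (1 3 13)(2 9)(5 6)(7 14)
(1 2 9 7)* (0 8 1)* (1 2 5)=(0 8 2 9 7)(1 5)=[8, 5, 9, 3, 4, 1, 6, 0, 2, 7]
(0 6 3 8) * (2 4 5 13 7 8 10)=[6, 1, 4, 10, 5, 13, 3, 8, 0, 9, 2, 11, 12, 7]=(0 6 3 10 2 4 5 13 7 8)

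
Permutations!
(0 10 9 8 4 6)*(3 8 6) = [10, 1, 2, 8, 3, 5, 0, 7, 4, 6, 9] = (0 10 9 6)(3 8 4)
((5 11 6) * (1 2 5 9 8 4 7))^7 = (1 4 9 11 2 7 8 6 5)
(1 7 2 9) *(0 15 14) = (0 15 14)(1 7 2 9) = [15, 7, 9, 3, 4, 5, 6, 2, 8, 1, 10, 11, 12, 13, 0, 14]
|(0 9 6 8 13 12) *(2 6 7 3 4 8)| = |(0 9 7 3 4 8 13 12)(2 6)| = 8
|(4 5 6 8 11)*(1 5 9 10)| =|(1 5 6 8 11 4 9 10)| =8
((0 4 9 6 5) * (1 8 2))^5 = ((0 4 9 6 5)(1 8 2))^5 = (9)(1 2 8)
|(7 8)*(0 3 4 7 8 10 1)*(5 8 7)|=8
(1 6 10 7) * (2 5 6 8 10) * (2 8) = (1 2 5 6 8 10 7) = [0, 2, 5, 3, 4, 6, 8, 1, 10, 9, 7]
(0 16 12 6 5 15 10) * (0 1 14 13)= [16, 14, 2, 3, 4, 15, 5, 7, 8, 9, 1, 11, 6, 0, 13, 10, 12]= (0 16 12 6 5 15 10 1 14 13)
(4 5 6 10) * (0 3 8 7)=(0 3 8 7)(4 5 6 10)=[3, 1, 2, 8, 5, 6, 10, 0, 7, 9, 4]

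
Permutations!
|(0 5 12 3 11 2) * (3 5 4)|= 10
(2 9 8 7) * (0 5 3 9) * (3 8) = (0 5 8 7 2)(3 9) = [5, 1, 0, 9, 4, 8, 6, 2, 7, 3]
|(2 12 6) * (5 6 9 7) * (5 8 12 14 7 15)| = |(2 14 7 8 12 9 15 5 6)| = 9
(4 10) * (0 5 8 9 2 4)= (0 5 8 9 2 4 10)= [5, 1, 4, 3, 10, 8, 6, 7, 9, 2, 0]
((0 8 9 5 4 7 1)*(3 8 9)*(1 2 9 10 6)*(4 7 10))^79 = (0 1 6 10 4)(2 7 5 9)(3 8)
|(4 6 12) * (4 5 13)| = |(4 6 12 5 13)| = 5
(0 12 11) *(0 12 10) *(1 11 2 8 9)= (0 10)(1 11 12 2 8 9)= [10, 11, 8, 3, 4, 5, 6, 7, 9, 1, 0, 12, 2]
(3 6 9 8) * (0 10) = [10, 1, 2, 6, 4, 5, 9, 7, 3, 8, 0] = (0 10)(3 6 9 8)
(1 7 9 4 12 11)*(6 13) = (1 7 9 4 12 11)(6 13) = [0, 7, 2, 3, 12, 5, 13, 9, 8, 4, 10, 1, 11, 6]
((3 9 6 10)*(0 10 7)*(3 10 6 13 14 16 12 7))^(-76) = (0 14 6 16 3 12 9 7 13)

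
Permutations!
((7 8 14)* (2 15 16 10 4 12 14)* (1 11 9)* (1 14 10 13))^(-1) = ((1 11 9 14 7 8 2 15 16 13)(4 12 10))^(-1) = (1 13 16 15 2 8 7 14 9 11)(4 10 12)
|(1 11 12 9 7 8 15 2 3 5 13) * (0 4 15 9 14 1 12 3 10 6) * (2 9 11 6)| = 14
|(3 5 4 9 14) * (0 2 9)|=7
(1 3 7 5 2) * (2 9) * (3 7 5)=[0, 7, 1, 5, 4, 9, 6, 3, 8, 2]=(1 7 3 5 9 2)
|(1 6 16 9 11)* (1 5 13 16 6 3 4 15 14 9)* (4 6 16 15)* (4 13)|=28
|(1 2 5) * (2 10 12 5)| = 4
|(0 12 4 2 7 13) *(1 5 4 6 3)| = |(0 12 6 3 1 5 4 2 7 13)| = 10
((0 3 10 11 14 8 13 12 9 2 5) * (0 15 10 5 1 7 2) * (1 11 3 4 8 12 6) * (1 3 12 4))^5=(0 14 3 9 11 6 12 2 13 10 7 8 15 1 4 5)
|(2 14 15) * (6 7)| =|(2 14 15)(6 7)| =6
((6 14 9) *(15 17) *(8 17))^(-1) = (6 9 14)(8 15 17) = ((6 14 9)(8 17 15))^(-1)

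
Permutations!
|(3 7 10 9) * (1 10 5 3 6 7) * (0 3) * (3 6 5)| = 8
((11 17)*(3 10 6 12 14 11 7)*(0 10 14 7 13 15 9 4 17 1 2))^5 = ((0 10 6 12 7 3 14 11 1 2)(4 17 13 15 9))^5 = (17)(0 3)(1 12)(2 7)(6 11)(10 14)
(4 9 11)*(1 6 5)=(1 6 5)(4 9 11)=[0, 6, 2, 3, 9, 1, 5, 7, 8, 11, 10, 4]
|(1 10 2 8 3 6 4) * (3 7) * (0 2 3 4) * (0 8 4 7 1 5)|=|(0 2 4 5)(1 10 3 6 8)|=20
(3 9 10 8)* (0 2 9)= [2, 1, 9, 0, 4, 5, 6, 7, 3, 10, 8]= (0 2 9 10 8 3)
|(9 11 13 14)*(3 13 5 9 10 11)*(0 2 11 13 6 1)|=24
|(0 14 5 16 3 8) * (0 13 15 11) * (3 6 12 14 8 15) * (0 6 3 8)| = 8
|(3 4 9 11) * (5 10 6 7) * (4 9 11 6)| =|(3 9 6 7 5 10 4 11)| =8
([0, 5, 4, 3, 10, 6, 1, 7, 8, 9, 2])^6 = (10)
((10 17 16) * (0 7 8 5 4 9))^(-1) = ((0 7 8 5 4 9)(10 17 16))^(-1) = (0 9 4 5 8 7)(10 16 17)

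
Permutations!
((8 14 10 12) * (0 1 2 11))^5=(0 1 2 11)(8 14 10 12)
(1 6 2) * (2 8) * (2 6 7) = (1 7 2)(6 8) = [0, 7, 1, 3, 4, 5, 8, 2, 6]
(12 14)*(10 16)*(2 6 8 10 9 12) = (2 6 8 10 16 9 12 14) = [0, 1, 6, 3, 4, 5, 8, 7, 10, 12, 16, 11, 14, 13, 2, 15, 9]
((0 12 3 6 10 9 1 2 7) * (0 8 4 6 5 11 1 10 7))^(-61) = ((0 12 3 5 11 1 2)(4 6 7 8)(9 10))^(-61) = (0 3 11 2 12 5 1)(4 8 7 6)(9 10)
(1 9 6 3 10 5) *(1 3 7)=(1 9 6 7)(3 10 5)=[0, 9, 2, 10, 4, 3, 7, 1, 8, 6, 5]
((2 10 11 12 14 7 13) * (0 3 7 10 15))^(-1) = (0 15 2 13 7 3)(10 14 12 11)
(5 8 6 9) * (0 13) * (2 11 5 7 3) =(0 13)(2 11 5 8 6 9 7 3) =[13, 1, 11, 2, 4, 8, 9, 3, 6, 7, 10, 5, 12, 0]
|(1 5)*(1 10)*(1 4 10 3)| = |(1 5 3)(4 10)| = 6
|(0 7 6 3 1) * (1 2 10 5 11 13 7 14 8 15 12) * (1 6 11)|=|(0 14 8 15 12 6 3 2 10 5 1)(7 11 13)|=33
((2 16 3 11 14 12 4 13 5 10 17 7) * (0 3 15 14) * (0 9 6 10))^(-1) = ((0 3 11 9 6 10 17 7 2 16 15 14 12 4 13 5))^(-1) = (0 5 13 4 12 14 15 16 2 7 17 10 6 9 11 3)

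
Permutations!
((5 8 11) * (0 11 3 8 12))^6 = ((0 11 5 12)(3 8))^6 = (0 5)(11 12)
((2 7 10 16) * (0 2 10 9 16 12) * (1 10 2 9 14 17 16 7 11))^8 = (0 1 16 7 12 11 17 9 10 2 14) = ((0 9 7 14 17 16 2 11 1 10 12))^8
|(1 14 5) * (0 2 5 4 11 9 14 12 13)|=|(0 2 5 1 12 13)(4 11 9 14)|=12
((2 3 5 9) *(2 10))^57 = ((2 3 5 9 10))^57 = (2 5 10 3 9)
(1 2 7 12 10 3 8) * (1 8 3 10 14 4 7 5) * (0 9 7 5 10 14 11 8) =[9, 2, 10, 3, 5, 1, 6, 12, 0, 7, 14, 8, 11, 13, 4] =(0 9 7 12 11 8)(1 2 10 14 4 5)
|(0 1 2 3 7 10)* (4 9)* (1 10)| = 4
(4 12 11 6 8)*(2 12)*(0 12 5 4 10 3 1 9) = (0 12 11 6 8 10 3 1 9)(2 5 4) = [12, 9, 5, 1, 2, 4, 8, 7, 10, 0, 3, 6, 11]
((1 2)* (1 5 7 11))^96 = (1 2 5 7 11)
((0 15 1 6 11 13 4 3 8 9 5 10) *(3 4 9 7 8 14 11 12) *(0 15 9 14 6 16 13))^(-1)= (0 11 14 13 16 1 15 10 5 9)(3 12 6)(7 8)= ((0 9 5 10 15 1 16 13 14 11)(3 6 12)(7 8))^(-1)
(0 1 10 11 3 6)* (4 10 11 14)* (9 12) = (0 1 11 3 6)(4 10 14)(9 12) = [1, 11, 2, 6, 10, 5, 0, 7, 8, 12, 14, 3, 9, 13, 4]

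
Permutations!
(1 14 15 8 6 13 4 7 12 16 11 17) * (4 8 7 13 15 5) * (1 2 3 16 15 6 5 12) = (1 14 12 15 7)(2 3 16 11 17)(4 13 8 5) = [0, 14, 3, 16, 13, 4, 6, 1, 5, 9, 10, 17, 15, 8, 12, 7, 11, 2]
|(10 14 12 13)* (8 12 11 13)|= |(8 12)(10 14 11 13)|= 4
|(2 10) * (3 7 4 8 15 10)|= 7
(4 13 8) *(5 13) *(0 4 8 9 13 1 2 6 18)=(0 4 5 1 2 6 18)(9 13)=[4, 2, 6, 3, 5, 1, 18, 7, 8, 13, 10, 11, 12, 9, 14, 15, 16, 17, 0]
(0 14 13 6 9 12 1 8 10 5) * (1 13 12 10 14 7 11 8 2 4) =[7, 2, 4, 3, 1, 0, 9, 11, 14, 10, 5, 8, 13, 6, 12] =(0 7 11 8 14 12 13 6 9 10 5)(1 2 4)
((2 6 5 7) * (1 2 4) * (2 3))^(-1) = (1 4 7 5 6 2 3)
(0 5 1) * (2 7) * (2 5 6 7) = (0 6 7 5 1) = [6, 0, 2, 3, 4, 1, 7, 5]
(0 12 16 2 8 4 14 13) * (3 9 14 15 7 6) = (0 12 16 2 8 4 15 7 6 3 9 14 13) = [12, 1, 8, 9, 15, 5, 3, 6, 4, 14, 10, 11, 16, 0, 13, 7, 2]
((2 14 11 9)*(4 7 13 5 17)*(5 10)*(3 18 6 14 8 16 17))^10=(2 18 7)(3 4 9)(5 17 11)(6 13 8)(10 16 14)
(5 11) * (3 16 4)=(3 16 4)(5 11)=[0, 1, 2, 16, 3, 11, 6, 7, 8, 9, 10, 5, 12, 13, 14, 15, 4]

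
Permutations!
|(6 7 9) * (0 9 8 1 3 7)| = 12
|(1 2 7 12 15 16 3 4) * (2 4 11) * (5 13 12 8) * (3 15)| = 8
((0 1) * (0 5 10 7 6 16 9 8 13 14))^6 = (0 16 1 9 5 8 10 13 7 14 6)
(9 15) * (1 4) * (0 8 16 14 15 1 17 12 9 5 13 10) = (0 8 16 14 15 5 13 10)(1 4 17 12 9) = [8, 4, 2, 3, 17, 13, 6, 7, 16, 1, 0, 11, 9, 10, 15, 5, 14, 12]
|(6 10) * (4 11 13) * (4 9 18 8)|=|(4 11 13 9 18 8)(6 10)|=6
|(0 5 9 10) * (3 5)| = |(0 3 5 9 10)| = 5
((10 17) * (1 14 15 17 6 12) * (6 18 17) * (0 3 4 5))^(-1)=(0 5 4 3)(1 12 6 15 14)(10 17 18)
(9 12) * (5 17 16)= (5 17 16)(9 12)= [0, 1, 2, 3, 4, 17, 6, 7, 8, 12, 10, 11, 9, 13, 14, 15, 5, 16]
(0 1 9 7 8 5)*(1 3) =(0 3 1 9 7 8 5) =[3, 9, 2, 1, 4, 0, 6, 8, 5, 7]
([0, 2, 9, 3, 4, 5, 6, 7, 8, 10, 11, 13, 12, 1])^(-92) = [0, 11, 13, 3, 4, 5, 6, 7, 8, 1, 2, 9, 12, 10]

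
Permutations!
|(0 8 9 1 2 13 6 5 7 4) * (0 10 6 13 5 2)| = |(13)(0 8 9 1)(2 5 7 4 10 6)| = 12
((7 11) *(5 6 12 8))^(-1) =((5 6 12 8)(7 11))^(-1) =(5 8 12 6)(7 11)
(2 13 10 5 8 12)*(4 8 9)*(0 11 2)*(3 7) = [11, 1, 13, 7, 8, 9, 6, 3, 12, 4, 5, 2, 0, 10] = (0 11 2 13 10 5 9 4 8 12)(3 7)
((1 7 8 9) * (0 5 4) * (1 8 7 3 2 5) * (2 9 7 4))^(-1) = ((0 1 3 9 8 7 4)(2 5))^(-1) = (0 4 7 8 9 3 1)(2 5)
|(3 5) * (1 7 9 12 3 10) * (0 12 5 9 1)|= |(0 12 3 9 5 10)(1 7)|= 6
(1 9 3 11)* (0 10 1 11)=[10, 9, 2, 0, 4, 5, 6, 7, 8, 3, 1, 11]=(11)(0 10 1 9 3)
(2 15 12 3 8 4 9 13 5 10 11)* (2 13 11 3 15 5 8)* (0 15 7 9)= [15, 1, 5, 2, 0, 10, 6, 9, 4, 11, 3, 13, 7, 8, 14, 12]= (0 15 12 7 9 11 13 8 4)(2 5 10 3)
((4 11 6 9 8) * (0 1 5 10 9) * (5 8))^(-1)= (0 6 11 4 8 1)(5 9 10)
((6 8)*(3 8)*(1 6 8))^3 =((8)(1 6 3))^3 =(8)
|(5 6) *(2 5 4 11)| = 5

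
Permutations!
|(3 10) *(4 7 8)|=|(3 10)(4 7 8)|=6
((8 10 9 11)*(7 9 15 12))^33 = (7 15 8 9 12 10 11)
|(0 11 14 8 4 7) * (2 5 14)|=|(0 11 2 5 14 8 4 7)|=8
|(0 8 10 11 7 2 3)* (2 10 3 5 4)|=3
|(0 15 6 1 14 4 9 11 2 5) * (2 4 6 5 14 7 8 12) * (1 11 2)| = 12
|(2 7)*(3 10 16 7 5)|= 6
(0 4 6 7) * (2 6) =(0 4 2 6 7) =[4, 1, 6, 3, 2, 5, 7, 0]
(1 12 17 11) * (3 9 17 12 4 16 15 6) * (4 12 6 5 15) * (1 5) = [0, 12, 2, 9, 16, 15, 3, 7, 8, 17, 10, 5, 6, 13, 14, 1, 4, 11] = (1 12 6 3 9 17 11 5 15)(4 16)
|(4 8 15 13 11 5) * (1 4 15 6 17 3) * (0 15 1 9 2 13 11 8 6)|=|(0 15 11 5 1 4 6 17 3 9 2 13 8)|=13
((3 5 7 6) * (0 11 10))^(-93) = (11)(3 6 7 5)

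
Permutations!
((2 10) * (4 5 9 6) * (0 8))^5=((0 8)(2 10)(4 5 9 6))^5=(0 8)(2 10)(4 5 9 6)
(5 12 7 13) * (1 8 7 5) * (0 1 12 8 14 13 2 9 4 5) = [1, 14, 9, 3, 5, 8, 6, 2, 7, 4, 10, 11, 0, 12, 13] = (0 1 14 13 12)(2 9 4 5 8 7)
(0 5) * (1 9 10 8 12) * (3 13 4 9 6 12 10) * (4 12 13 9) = (0 5)(1 6 13 12)(3 9)(8 10) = [5, 6, 2, 9, 4, 0, 13, 7, 10, 3, 8, 11, 1, 12]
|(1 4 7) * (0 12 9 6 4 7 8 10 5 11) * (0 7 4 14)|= |(0 12 9 6 14)(1 4 8 10 5 11 7)|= 35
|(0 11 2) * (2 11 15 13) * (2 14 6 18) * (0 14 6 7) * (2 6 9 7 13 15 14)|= |(0 14 13 9 7)(6 18)|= 10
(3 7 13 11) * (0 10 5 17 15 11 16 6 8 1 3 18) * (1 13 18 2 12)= (0 10 5 17 15 11 2 12 1 3 7 18)(6 8 13 16)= [10, 3, 12, 7, 4, 17, 8, 18, 13, 9, 5, 2, 1, 16, 14, 11, 6, 15, 0]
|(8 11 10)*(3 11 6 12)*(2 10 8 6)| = |(2 10 6 12 3 11 8)| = 7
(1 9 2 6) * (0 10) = (0 10)(1 9 2 6) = [10, 9, 6, 3, 4, 5, 1, 7, 8, 2, 0]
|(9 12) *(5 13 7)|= 6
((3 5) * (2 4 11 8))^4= (11)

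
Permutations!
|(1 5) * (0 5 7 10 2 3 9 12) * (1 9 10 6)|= |(0 5 9 12)(1 7 6)(2 3 10)|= 12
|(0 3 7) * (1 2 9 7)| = 6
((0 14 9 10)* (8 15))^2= (15)(0 9)(10 14)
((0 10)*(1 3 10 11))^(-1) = ((0 11 1 3 10))^(-1) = (0 10 3 1 11)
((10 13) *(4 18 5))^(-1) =((4 18 5)(10 13))^(-1) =(4 5 18)(10 13)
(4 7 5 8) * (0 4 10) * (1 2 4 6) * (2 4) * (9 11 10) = [6, 4, 2, 3, 7, 8, 1, 5, 9, 11, 0, 10] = (0 6 1 4 7 5 8 9 11 10)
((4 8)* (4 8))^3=((8))^3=(8)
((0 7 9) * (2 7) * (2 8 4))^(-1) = (0 9 7 2 4 8)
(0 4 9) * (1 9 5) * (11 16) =(0 4 5 1 9)(11 16) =[4, 9, 2, 3, 5, 1, 6, 7, 8, 0, 10, 16, 12, 13, 14, 15, 11]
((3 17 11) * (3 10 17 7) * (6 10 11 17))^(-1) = (17)(3 7)(6 10)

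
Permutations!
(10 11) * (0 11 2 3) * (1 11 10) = (0 10 2 3)(1 11) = [10, 11, 3, 0, 4, 5, 6, 7, 8, 9, 2, 1]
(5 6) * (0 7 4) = (0 7 4)(5 6) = [7, 1, 2, 3, 0, 6, 5, 4]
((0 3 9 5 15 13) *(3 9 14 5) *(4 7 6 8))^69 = (0 13 15 5 14 3 9)(4 7 6 8)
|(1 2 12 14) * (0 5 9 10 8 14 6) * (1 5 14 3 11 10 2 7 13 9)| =20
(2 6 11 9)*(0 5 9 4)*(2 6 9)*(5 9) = [9, 1, 5, 3, 0, 2, 11, 7, 8, 6, 10, 4] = (0 9 6 11 4)(2 5)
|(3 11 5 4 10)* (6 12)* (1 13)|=10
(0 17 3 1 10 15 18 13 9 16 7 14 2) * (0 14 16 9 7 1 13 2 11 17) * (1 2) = (1 10 15 18)(2 14 11 17 3 13 7 16) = [0, 10, 14, 13, 4, 5, 6, 16, 8, 9, 15, 17, 12, 7, 11, 18, 2, 3, 1]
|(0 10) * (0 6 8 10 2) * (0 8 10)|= |(0 2 8)(6 10)|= 6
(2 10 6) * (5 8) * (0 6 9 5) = (0 6 2 10 9 5 8) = [6, 1, 10, 3, 4, 8, 2, 7, 0, 5, 9]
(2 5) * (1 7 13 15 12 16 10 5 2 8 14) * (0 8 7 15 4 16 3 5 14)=(0 8)(1 15 12 3 5 7 13 4 16 10 14)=[8, 15, 2, 5, 16, 7, 6, 13, 0, 9, 14, 11, 3, 4, 1, 12, 10]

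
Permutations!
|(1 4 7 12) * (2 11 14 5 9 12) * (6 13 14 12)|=|(1 4 7 2 11 12)(5 9 6 13 14)|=30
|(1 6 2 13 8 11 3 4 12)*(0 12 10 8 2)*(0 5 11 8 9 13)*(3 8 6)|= |(0 12 1 3 4 10 9 13 2)(5 11 8 6)|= 36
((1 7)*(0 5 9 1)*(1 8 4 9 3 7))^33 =((0 5 3 7)(4 9 8))^33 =(9)(0 5 3 7)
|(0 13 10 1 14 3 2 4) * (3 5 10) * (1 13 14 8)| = 8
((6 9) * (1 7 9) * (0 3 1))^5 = ((0 3 1 7 9 6))^5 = (0 6 9 7 1 3)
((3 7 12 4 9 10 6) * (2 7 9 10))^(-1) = ((2 7 12 4 10 6 3 9))^(-1) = (2 9 3 6 10 4 12 7)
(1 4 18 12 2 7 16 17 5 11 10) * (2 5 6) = (1 4 18 12 5 11 10)(2 7 16 17 6) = [0, 4, 7, 3, 18, 11, 2, 16, 8, 9, 1, 10, 5, 13, 14, 15, 17, 6, 12]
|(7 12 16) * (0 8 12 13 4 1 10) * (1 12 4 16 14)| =21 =|(0 8 4 12 14 1 10)(7 13 16)|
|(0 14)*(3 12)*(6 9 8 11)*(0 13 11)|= |(0 14 13 11 6 9 8)(3 12)|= 14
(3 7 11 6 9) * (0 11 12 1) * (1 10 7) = (0 11 6 9 3 1)(7 12 10) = [11, 0, 2, 1, 4, 5, 9, 12, 8, 3, 7, 6, 10]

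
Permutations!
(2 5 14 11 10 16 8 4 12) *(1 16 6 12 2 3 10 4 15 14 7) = (1 16 8 15 14 11 4 2 5 7)(3 10 6 12) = [0, 16, 5, 10, 2, 7, 12, 1, 15, 9, 6, 4, 3, 13, 11, 14, 8]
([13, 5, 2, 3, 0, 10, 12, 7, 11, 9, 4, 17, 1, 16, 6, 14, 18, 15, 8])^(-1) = (0 4 10 5 1 12 6 14 15 17 11 8 18 16 13)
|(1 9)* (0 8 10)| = 6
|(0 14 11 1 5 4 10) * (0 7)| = |(0 14 11 1 5 4 10 7)| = 8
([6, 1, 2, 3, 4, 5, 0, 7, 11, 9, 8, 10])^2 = [0, 1, 2, 3, 4, 5, 6, 7, 10, 9, 11, 8]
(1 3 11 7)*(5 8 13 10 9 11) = (1 3 5 8 13 10 9 11 7) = [0, 3, 2, 5, 4, 8, 6, 1, 13, 11, 9, 7, 12, 10]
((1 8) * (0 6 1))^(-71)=(0 6 1 8)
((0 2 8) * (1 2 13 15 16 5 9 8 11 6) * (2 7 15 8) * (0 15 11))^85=((0 13 8 15 16 5 9 2)(1 7 11 6))^85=(0 5 8 2 16 13 9 15)(1 7 11 6)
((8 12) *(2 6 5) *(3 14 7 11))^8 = (14)(2 5 6)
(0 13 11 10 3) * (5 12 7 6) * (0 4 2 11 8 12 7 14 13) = (2 11 10 3 4)(5 7 6)(8 12 14 13) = [0, 1, 11, 4, 2, 7, 5, 6, 12, 9, 3, 10, 14, 8, 13]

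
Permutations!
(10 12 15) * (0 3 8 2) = (0 3 8 2)(10 12 15) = [3, 1, 0, 8, 4, 5, 6, 7, 2, 9, 12, 11, 15, 13, 14, 10]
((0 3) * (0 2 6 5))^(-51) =(0 5 6 2 3)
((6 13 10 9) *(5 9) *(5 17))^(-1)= (5 17 10 13 6 9)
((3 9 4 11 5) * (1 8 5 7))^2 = (1 5 9 11)(3 4 7 8)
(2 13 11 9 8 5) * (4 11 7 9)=(2 13 7 9 8 5)(4 11)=[0, 1, 13, 3, 11, 2, 6, 9, 5, 8, 10, 4, 12, 7]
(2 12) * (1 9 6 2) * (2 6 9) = (1 2 12) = [0, 2, 12, 3, 4, 5, 6, 7, 8, 9, 10, 11, 1]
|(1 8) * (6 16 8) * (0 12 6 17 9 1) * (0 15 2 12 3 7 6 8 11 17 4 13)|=44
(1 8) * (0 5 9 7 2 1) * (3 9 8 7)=(0 5 8)(1 7 2)(3 9)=[5, 7, 1, 9, 4, 8, 6, 2, 0, 3]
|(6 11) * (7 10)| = 2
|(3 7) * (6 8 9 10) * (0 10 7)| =|(0 10 6 8 9 7 3)| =7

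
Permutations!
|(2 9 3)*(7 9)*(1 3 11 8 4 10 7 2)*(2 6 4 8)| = |(1 3)(2 6 4 10 7 9 11)| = 14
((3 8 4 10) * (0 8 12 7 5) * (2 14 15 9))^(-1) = (0 5 7 12 3 10 4 8)(2 9 15 14)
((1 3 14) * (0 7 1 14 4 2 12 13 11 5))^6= ((14)(0 7 1 3 4 2 12 13 11 5))^6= (14)(0 12 1 11 4)(2 7 13 3 5)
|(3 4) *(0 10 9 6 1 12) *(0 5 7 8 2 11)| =22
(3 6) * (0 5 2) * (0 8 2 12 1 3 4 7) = (0 5 12 1 3 6 4 7)(2 8) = [5, 3, 8, 6, 7, 12, 4, 0, 2, 9, 10, 11, 1]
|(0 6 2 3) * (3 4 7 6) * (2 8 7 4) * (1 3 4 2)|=15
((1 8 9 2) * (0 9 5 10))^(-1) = ((0 9 2 1 8 5 10))^(-1) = (0 10 5 8 1 2 9)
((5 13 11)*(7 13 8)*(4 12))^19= (4 12)(5 11 13 7 8)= ((4 12)(5 8 7 13 11))^19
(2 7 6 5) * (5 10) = (2 7 6 10 5) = [0, 1, 7, 3, 4, 2, 10, 6, 8, 9, 5]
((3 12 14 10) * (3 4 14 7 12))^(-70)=((4 14 10)(7 12))^(-70)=(4 10 14)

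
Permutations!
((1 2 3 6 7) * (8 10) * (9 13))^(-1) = (1 7 6 3 2)(8 10)(9 13)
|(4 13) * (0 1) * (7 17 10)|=|(0 1)(4 13)(7 17 10)|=6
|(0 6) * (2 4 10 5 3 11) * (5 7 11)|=10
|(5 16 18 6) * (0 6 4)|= 6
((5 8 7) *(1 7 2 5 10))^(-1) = ((1 7 10)(2 5 8))^(-1) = (1 10 7)(2 8 5)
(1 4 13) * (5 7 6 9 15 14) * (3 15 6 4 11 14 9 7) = (1 11 14 5 3 15 9 6 7 4 13) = [0, 11, 2, 15, 13, 3, 7, 4, 8, 6, 10, 14, 12, 1, 5, 9]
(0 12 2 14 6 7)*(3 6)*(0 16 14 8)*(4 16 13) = (0 12 2 8)(3 6 7 13 4 16 14) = [12, 1, 8, 6, 16, 5, 7, 13, 0, 9, 10, 11, 2, 4, 3, 15, 14]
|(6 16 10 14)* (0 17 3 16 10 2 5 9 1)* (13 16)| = 9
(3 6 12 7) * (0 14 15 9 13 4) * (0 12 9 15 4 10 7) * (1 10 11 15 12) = (0 14 4 1 10 7 3 6 9 13 11 15 12) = [14, 10, 2, 6, 1, 5, 9, 3, 8, 13, 7, 15, 0, 11, 4, 12]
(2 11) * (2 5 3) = (2 11 5 3) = [0, 1, 11, 2, 4, 3, 6, 7, 8, 9, 10, 5]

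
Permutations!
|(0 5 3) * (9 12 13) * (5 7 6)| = 15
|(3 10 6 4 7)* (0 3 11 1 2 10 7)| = 9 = |(0 3 7 11 1 2 10 6 4)|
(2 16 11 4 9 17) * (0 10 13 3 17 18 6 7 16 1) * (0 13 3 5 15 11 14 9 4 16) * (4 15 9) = [10, 13, 1, 17, 15, 9, 7, 0, 8, 18, 3, 16, 12, 5, 4, 11, 14, 2, 6] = (0 10 3 17 2 1 13 5 9 18 6 7)(4 15 11 16 14)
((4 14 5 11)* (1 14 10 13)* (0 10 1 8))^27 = (0 8 13 10)(1 5 4 14 11)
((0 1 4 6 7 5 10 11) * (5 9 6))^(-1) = ((0 1 4 5 10 11)(6 7 9))^(-1) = (0 11 10 5 4 1)(6 9 7)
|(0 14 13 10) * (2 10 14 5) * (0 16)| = 10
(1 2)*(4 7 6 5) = [0, 2, 1, 3, 7, 4, 5, 6] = (1 2)(4 7 6 5)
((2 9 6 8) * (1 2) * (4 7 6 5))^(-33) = ((1 2 9 5 4 7 6 8))^(-33) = (1 8 6 7 4 5 9 2)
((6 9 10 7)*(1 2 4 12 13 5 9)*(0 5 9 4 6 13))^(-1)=((0 5 4 12)(1 2 6)(7 13 9 10))^(-1)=(0 12 4 5)(1 6 2)(7 10 9 13)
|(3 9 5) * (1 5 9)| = 3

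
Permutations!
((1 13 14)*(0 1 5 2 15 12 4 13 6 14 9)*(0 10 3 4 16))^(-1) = ((0 1 6 14 5 2 15 12 16)(3 4 13 9 10))^(-1) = (0 16 12 15 2 5 14 6 1)(3 10 9 13 4)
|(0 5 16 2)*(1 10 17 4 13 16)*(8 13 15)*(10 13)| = |(0 5 1 13 16 2)(4 15 8 10 17)| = 30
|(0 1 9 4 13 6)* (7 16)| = 6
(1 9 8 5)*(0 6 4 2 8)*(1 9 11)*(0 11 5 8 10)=(0 6 4 2 10)(1 5 9 11)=[6, 5, 10, 3, 2, 9, 4, 7, 8, 11, 0, 1]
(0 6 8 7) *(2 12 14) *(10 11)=(0 6 8 7)(2 12 14)(10 11)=[6, 1, 12, 3, 4, 5, 8, 0, 7, 9, 11, 10, 14, 13, 2]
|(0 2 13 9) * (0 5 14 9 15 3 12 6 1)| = |(0 2 13 15 3 12 6 1)(5 14 9)| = 24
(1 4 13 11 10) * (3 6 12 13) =(1 4 3 6 12 13 11 10) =[0, 4, 2, 6, 3, 5, 12, 7, 8, 9, 1, 10, 13, 11]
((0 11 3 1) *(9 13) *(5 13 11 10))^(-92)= (0 9)(1 13)(3 5)(10 11)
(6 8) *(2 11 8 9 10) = [0, 1, 11, 3, 4, 5, 9, 7, 6, 10, 2, 8] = (2 11 8 6 9 10)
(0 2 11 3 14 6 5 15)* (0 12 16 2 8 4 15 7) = (0 8 4 15 12 16 2 11 3 14 6 5 7) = [8, 1, 11, 14, 15, 7, 5, 0, 4, 9, 10, 3, 16, 13, 6, 12, 2]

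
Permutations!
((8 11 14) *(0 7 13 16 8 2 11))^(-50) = (16)(2 11 14)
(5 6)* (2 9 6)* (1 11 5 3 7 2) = (1 11 5)(2 9 6 3 7) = [0, 11, 9, 7, 4, 1, 3, 2, 8, 6, 10, 5]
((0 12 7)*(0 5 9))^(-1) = (0 9 5 7 12)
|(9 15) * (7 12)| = 2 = |(7 12)(9 15)|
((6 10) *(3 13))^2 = (13)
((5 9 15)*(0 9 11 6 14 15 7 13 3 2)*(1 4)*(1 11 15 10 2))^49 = (0 9 7 13 3 1 4 11 6 14 10 2)(5 15)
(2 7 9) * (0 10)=[10, 1, 7, 3, 4, 5, 6, 9, 8, 2, 0]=(0 10)(2 7 9)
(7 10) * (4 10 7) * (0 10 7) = (0 10 4 7) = [10, 1, 2, 3, 7, 5, 6, 0, 8, 9, 4]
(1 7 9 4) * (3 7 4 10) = (1 4)(3 7 9 10) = [0, 4, 2, 7, 1, 5, 6, 9, 8, 10, 3]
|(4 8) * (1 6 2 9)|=4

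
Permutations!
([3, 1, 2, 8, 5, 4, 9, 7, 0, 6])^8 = (9)(0 8 3)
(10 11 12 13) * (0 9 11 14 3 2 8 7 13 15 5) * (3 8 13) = (0 9 11 12 15 5)(2 13 10 14 8 7 3) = [9, 1, 13, 2, 4, 0, 6, 3, 7, 11, 14, 12, 15, 10, 8, 5]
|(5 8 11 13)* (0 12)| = |(0 12)(5 8 11 13)| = 4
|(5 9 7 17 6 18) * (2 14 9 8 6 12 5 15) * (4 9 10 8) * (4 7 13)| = |(2 14 10 8 6 18 15)(4 9 13)(5 7 17 12)| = 84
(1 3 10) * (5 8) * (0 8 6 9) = (0 8 5 6 9)(1 3 10) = [8, 3, 2, 10, 4, 6, 9, 7, 5, 0, 1]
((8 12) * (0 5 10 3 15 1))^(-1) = ((0 5 10 3 15 1)(8 12))^(-1) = (0 1 15 3 10 5)(8 12)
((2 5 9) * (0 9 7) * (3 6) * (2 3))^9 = ((0 9 3 6 2 5 7))^9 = (0 3 2 7 9 6 5)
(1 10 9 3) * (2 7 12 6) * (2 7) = (1 10 9 3)(6 7 12) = [0, 10, 2, 1, 4, 5, 7, 12, 8, 3, 9, 11, 6]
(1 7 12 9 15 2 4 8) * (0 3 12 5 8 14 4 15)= (0 3 12 9)(1 7 5 8)(2 15)(4 14)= [3, 7, 15, 12, 14, 8, 6, 5, 1, 0, 10, 11, 9, 13, 4, 2]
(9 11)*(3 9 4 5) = (3 9 11 4 5) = [0, 1, 2, 9, 5, 3, 6, 7, 8, 11, 10, 4]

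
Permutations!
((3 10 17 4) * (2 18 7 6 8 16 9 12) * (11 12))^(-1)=((2 18 7 6 8 16 9 11 12)(3 10 17 4))^(-1)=(2 12 11 9 16 8 6 7 18)(3 4 17 10)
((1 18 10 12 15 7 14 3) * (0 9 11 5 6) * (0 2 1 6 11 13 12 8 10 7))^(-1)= (0 15 12 13 9)(1 2 6 3 14 7 18)(5 11)(8 10)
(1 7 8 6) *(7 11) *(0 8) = (0 8 6 1 11 7) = [8, 11, 2, 3, 4, 5, 1, 0, 6, 9, 10, 7]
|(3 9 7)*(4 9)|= 4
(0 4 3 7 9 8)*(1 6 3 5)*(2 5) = (0 4 2 5 1 6 3 7 9 8) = [4, 6, 5, 7, 2, 1, 3, 9, 0, 8]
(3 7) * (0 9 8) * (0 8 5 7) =(0 9 5 7 3) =[9, 1, 2, 0, 4, 7, 6, 3, 8, 5]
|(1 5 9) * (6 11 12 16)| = 12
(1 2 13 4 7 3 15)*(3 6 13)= (1 2 3 15)(4 7 6 13)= [0, 2, 3, 15, 7, 5, 13, 6, 8, 9, 10, 11, 12, 4, 14, 1]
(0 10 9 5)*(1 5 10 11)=[11, 5, 2, 3, 4, 0, 6, 7, 8, 10, 9, 1]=(0 11 1 5)(9 10)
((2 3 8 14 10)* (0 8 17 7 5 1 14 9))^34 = ((0 8 9)(1 14 10 2 3 17 7 5))^34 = (0 8 9)(1 10 3 7)(2 17 5 14)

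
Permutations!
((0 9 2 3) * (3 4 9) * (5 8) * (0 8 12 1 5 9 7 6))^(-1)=(0 6 7 4 2 9 8 3)(1 12 5)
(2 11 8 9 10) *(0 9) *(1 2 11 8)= (0 9 10 11 1 2 8)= [9, 2, 8, 3, 4, 5, 6, 7, 0, 10, 11, 1]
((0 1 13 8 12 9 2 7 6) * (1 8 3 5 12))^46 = (0 1 3 12 2 6 8 13 5 9 7)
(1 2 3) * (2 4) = (1 4 2 3) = [0, 4, 3, 1, 2]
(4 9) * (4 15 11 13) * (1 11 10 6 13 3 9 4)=(1 11 3 9 15 10 6 13)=[0, 11, 2, 9, 4, 5, 13, 7, 8, 15, 6, 3, 12, 1, 14, 10]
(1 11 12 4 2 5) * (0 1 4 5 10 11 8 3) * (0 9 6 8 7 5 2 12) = (0 1 7 5 4 12 2 10 11)(3 9 6 8) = [1, 7, 10, 9, 12, 4, 8, 5, 3, 6, 11, 0, 2]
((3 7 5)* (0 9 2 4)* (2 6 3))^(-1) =((0 9 6 3 7 5 2 4))^(-1) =(0 4 2 5 7 3 6 9)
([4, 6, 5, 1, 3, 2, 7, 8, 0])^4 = (0 6 4 7 3 8 1)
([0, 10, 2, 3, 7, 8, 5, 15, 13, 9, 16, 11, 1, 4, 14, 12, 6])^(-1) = [0, 12, 2, 3, 13, 6, 16, 4, 5, 9, 1, 11, 15, 8, 14, 7, 10]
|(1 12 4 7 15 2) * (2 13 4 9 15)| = 8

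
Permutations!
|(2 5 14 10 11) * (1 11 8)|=|(1 11 2 5 14 10 8)|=7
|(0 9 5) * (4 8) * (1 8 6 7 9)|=|(0 1 8 4 6 7 9 5)|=8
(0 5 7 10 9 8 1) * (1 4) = (0 5 7 10 9 8 4 1) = [5, 0, 2, 3, 1, 7, 6, 10, 4, 8, 9]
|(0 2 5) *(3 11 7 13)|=12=|(0 2 5)(3 11 7 13)|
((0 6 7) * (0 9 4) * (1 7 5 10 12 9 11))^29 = (0 6 5 10 12 9 4)(1 11 7)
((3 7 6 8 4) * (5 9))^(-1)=(3 4 8 6 7)(5 9)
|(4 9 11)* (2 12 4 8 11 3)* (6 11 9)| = |(2 12 4 6 11 8 9 3)| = 8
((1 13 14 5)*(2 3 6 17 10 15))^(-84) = ((1 13 14 5)(2 3 6 17 10 15))^(-84) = (17)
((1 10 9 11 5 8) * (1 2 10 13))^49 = (1 13)(2 10 9 11 5 8)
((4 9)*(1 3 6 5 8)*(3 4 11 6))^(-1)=(1 8 5 6 11 9 4)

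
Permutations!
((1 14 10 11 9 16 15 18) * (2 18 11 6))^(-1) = (1 18 2 6 10 14)(9 11 15 16)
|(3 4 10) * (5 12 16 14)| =|(3 4 10)(5 12 16 14)| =12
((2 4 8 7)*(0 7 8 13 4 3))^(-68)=(13)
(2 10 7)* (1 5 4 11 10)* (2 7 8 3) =(1 5 4 11 10 8 3 2) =[0, 5, 1, 2, 11, 4, 6, 7, 3, 9, 8, 10]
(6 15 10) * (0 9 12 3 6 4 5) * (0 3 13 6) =(0 9 12 13 6 15 10 4 5 3) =[9, 1, 2, 0, 5, 3, 15, 7, 8, 12, 4, 11, 13, 6, 14, 10]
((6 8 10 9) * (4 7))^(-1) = (4 7)(6 9 10 8) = ((4 7)(6 8 10 9))^(-1)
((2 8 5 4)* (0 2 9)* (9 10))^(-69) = (0 2 8 5 4 10 9)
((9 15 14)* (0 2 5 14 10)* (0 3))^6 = (0 10 9 5)(2 3 15 14)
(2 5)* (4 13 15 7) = (2 5)(4 13 15 7) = [0, 1, 5, 3, 13, 2, 6, 4, 8, 9, 10, 11, 12, 15, 14, 7]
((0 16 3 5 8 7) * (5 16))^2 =(16)(0 8)(5 7) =((0 5 8 7)(3 16))^2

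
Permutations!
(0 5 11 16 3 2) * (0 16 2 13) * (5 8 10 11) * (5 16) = (0 8 10 11 2 5 16 3 13) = [8, 1, 5, 13, 4, 16, 6, 7, 10, 9, 11, 2, 12, 0, 14, 15, 3]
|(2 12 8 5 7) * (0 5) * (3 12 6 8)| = |(0 5 7 2 6 8)(3 12)| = 6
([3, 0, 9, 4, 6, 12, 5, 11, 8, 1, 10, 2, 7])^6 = (0 7 3 11 4 2 6 9 5 1 12)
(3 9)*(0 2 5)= (0 2 5)(3 9)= [2, 1, 5, 9, 4, 0, 6, 7, 8, 3]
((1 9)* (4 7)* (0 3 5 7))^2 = (9)(0 5 4 3 7)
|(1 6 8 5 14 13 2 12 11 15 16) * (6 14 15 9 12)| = |(1 14 13 2 6 8 5 15 16)(9 12 11)| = 9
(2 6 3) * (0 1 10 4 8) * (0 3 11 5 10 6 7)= (0 1 6 11 5 10 4 8 3 2 7)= [1, 6, 7, 2, 8, 10, 11, 0, 3, 9, 4, 5]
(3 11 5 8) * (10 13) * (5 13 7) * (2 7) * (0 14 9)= (0 14 9)(2 7 5 8 3 11 13 10)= [14, 1, 7, 11, 4, 8, 6, 5, 3, 0, 2, 13, 12, 10, 9]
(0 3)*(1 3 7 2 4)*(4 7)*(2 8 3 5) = [4, 5, 7, 0, 1, 2, 6, 8, 3] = (0 4 1 5 2 7 8 3)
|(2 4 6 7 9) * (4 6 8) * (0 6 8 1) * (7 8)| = 15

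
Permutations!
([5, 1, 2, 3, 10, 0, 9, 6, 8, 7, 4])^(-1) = (0 5)(4 10)(6 7 9)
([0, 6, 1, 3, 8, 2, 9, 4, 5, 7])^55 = (1 2 5 8 4 7 9 6)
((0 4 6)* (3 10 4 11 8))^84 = ((0 11 8 3 10 4 6))^84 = (11)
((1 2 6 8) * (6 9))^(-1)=((1 2 9 6 8))^(-1)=(1 8 6 9 2)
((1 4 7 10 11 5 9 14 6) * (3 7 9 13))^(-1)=((1 4 9 14 6)(3 7 10 11 5 13))^(-1)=(1 6 14 9 4)(3 13 5 11 10 7)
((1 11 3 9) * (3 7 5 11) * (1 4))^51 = (11)(1 4 9 3)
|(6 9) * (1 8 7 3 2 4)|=6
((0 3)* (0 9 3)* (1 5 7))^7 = (1 5 7)(3 9)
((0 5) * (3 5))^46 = ((0 3 5))^46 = (0 3 5)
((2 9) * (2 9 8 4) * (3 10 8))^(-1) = ((2 3 10 8 4))^(-1) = (2 4 8 10 3)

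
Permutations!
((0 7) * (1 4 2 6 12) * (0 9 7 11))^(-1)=((0 11)(1 4 2 6 12)(7 9))^(-1)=(0 11)(1 12 6 2 4)(7 9)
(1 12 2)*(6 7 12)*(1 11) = (1 6 7 12 2 11) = [0, 6, 11, 3, 4, 5, 7, 12, 8, 9, 10, 1, 2]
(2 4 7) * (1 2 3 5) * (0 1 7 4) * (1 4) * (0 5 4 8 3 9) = (0 8 3 4 1 2 5 7 9) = [8, 2, 5, 4, 1, 7, 6, 9, 3, 0]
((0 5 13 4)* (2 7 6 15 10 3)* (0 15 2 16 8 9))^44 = (0 15 8 13 3)(2 6 7)(4 16 5 10 9)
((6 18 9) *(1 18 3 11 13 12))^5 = (1 11 9 12 3 18 13 6) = ((1 18 9 6 3 11 13 12))^5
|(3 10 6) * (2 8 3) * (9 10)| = 6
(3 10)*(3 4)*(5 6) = (3 10 4)(5 6) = [0, 1, 2, 10, 3, 6, 5, 7, 8, 9, 4]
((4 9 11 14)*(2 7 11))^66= (14)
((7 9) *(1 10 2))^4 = ((1 10 2)(7 9))^4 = (1 10 2)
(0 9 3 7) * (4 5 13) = (0 9 3 7)(4 5 13) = [9, 1, 2, 7, 5, 13, 6, 0, 8, 3, 10, 11, 12, 4]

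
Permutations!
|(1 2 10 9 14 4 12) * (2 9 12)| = 7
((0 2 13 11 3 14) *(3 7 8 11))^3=(0 3 2 14 13)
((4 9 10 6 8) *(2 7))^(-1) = ((2 7)(4 9 10 6 8))^(-1) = (2 7)(4 8 6 10 9)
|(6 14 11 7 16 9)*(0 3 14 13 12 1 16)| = 30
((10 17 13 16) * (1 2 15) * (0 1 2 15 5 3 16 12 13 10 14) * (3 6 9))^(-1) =((0 1 15 2 5 6 9 3 16 14)(10 17)(12 13))^(-1) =(0 14 16 3 9 6 5 2 15 1)(10 17)(12 13)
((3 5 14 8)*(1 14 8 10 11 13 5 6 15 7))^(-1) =((1 14 10 11 13 5 8 3 6 15 7))^(-1) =(1 7 15 6 3 8 5 13 11 10 14)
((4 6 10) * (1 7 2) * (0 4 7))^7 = (10)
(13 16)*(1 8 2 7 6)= (1 8 2 7 6)(13 16)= [0, 8, 7, 3, 4, 5, 1, 6, 2, 9, 10, 11, 12, 16, 14, 15, 13]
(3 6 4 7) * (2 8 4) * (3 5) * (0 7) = (0 7 5 3 6 2 8 4) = [7, 1, 8, 6, 0, 3, 2, 5, 4]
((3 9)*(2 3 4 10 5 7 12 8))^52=(2 12 5 4 3 8 7 10 9)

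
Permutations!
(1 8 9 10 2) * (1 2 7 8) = (7 8 9 10) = [0, 1, 2, 3, 4, 5, 6, 8, 9, 10, 7]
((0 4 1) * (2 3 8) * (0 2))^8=(0 1 3)(2 8 4)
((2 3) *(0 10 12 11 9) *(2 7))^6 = (0 10 12 11 9)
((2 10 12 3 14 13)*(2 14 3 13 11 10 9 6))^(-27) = (10 14 12 11 13)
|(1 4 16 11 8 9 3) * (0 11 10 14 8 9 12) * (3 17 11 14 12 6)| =30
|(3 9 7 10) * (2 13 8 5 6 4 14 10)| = |(2 13 8 5 6 4 14 10 3 9 7)| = 11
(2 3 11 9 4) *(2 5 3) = (3 11 9 4 5) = [0, 1, 2, 11, 5, 3, 6, 7, 8, 4, 10, 9]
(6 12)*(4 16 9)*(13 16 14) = (4 14 13 16 9)(6 12) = [0, 1, 2, 3, 14, 5, 12, 7, 8, 4, 10, 11, 6, 16, 13, 15, 9]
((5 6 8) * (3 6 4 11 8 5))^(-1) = ((3 6 5 4 11 8))^(-1) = (3 8 11 4 5 6)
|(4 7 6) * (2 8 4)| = 5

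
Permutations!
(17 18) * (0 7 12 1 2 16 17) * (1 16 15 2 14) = (0 7 12 16 17 18)(1 14)(2 15) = [7, 14, 15, 3, 4, 5, 6, 12, 8, 9, 10, 11, 16, 13, 1, 2, 17, 18, 0]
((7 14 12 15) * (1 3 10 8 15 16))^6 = ((1 3 10 8 15 7 14 12 16))^6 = (1 14 8)(3 12 15)(7 10 16)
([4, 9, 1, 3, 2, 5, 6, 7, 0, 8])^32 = [2, 8, 9, 3, 1, 5, 6, 7, 4, 0]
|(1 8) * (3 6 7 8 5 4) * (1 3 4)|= |(1 5)(3 6 7 8)|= 4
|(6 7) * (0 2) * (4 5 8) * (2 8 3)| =|(0 8 4 5 3 2)(6 7)| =6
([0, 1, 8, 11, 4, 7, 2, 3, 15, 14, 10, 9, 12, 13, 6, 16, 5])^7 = [0, 1, 11, 15, 4, 2, 3, 8, 9, 5, 10, 16, 12, 13, 7, 14, 6]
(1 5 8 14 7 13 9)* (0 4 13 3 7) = [4, 5, 2, 7, 13, 8, 6, 3, 14, 1, 10, 11, 12, 9, 0] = (0 4 13 9 1 5 8 14)(3 7)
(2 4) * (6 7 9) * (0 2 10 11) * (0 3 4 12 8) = (0 2 12 8)(3 4 10 11)(6 7 9) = [2, 1, 12, 4, 10, 5, 7, 9, 0, 6, 11, 3, 8]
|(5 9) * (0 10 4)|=6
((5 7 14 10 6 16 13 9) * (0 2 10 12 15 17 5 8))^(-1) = ((0 2 10 6 16 13 9 8)(5 7 14 12 15 17))^(-1) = (0 8 9 13 16 6 10 2)(5 17 15 12 14 7)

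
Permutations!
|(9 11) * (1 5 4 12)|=4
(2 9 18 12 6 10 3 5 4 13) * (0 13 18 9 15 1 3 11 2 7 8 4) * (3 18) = (0 13 7 8 4 3 5)(1 18 12 6 10 11 2 15) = [13, 18, 15, 5, 3, 0, 10, 8, 4, 9, 11, 2, 6, 7, 14, 1, 16, 17, 12]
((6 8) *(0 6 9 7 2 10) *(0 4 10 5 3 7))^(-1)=(0 9 8 6)(2 7 3 5)(4 10)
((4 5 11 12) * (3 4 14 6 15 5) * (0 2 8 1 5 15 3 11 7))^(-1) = ((15)(0 2 8 1 5 7)(3 4 11 12 14 6))^(-1) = (15)(0 7 5 1 8 2)(3 6 14 12 11 4)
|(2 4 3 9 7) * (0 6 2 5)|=|(0 6 2 4 3 9 7 5)|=8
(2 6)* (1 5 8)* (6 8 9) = (1 5 9 6 2 8) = [0, 5, 8, 3, 4, 9, 2, 7, 1, 6]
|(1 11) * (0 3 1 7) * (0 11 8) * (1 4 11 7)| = 6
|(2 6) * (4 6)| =|(2 4 6)| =3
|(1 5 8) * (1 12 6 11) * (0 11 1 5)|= |(0 11 5 8 12 6 1)|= 7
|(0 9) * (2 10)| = |(0 9)(2 10)| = 2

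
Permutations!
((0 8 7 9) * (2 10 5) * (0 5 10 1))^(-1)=((10)(0 8 7 9 5 2 1))^(-1)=(10)(0 1 2 5 9 7 8)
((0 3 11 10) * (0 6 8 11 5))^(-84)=(11)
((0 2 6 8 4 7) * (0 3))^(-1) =((0 2 6 8 4 7 3))^(-1) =(0 3 7 4 8 6 2)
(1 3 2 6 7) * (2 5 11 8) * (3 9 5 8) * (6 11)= (1 9 5 6 7)(2 11 3 8)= [0, 9, 11, 8, 4, 6, 7, 1, 2, 5, 10, 3]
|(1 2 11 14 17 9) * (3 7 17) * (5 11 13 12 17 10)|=6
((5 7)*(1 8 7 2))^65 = (8)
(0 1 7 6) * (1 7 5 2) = (0 7 6)(1 5 2) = [7, 5, 1, 3, 4, 2, 0, 6]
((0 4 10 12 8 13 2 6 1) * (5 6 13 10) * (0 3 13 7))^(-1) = ((0 4 5 6 1 3 13 2 7)(8 10 12))^(-1) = (0 7 2 13 3 1 6 5 4)(8 12 10)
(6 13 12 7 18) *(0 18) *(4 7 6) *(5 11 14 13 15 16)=(0 18 4 7)(5 11 14 13 12 6 15 16)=[18, 1, 2, 3, 7, 11, 15, 0, 8, 9, 10, 14, 6, 12, 13, 16, 5, 17, 4]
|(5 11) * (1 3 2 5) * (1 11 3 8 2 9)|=|(11)(1 8 2 5 3 9)|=6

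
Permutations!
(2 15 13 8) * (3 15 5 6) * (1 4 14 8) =(1 4 14 8 2 5 6 3 15 13) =[0, 4, 5, 15, 14, 6, 3, 7, 2, 9, 10, 11, 12, 1, 8, 13]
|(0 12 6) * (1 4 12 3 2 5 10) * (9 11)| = |(0 3 2 5 10 1 4 12 6)(9 11)| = 18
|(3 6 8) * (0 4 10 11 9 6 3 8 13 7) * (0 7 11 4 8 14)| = |(0 8 14)(4 10)(6 13 11 9)| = 12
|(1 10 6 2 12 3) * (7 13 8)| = 6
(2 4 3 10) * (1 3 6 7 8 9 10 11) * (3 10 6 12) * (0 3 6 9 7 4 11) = (0 3)(1 10 2 11)(4 12 6)(7 8) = [3, 10, 11, 0, 12, 5, 4, 8, 7, 9, 2, 1, 6]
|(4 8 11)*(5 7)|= 6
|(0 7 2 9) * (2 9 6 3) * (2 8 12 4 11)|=|(0 7 9)(2 6 3 8 12 4 11)|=21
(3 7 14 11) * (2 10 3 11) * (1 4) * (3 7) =[0, 4, 10, 3, 1, 5, 6, 14, 8, 9, 7, 11, 12, 13, 2] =(1 4)(2 10 7 14)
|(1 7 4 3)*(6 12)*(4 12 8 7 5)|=|(1 5 4 3)(6 8 7 12)|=4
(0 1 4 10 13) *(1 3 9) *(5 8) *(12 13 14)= (0 3 9 1 4 10 14 12 13)(5 8)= [3, 4, 2, 9, 10, 8, 6, 7, 5, 1, 14, 11, 13, 0, 12]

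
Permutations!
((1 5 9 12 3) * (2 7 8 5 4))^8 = ((1 4 2 7 8 5 9 12 3))^8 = (1 3 12 9 5 8 7 2 4)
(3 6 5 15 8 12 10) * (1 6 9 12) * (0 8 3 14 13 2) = (0 8 1 6 5 15 3 9 12 10 14 13 2) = [8, 6, 0, 9, 4, 15, 5, 7, 1, 12, 14, 11, 10, 2, 13, 3]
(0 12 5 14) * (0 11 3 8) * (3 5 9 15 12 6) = (0 6 3 8)(5 14 11)(9 15 12) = [6, 1, 2, 8, 4, 14, 3, 7, 0, 15, 10, 5, 9, 13, 11, 12]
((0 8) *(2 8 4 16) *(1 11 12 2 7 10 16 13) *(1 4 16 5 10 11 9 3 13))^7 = ((0 16 7 11 12 2 8)(1 9 3 13 4)(5 10))^7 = (16)(1 3 4 9 13)(5 10)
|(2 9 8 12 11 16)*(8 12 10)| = 10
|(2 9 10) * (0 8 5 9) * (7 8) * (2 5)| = |(0 7 8 2)(5 9 10)| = 12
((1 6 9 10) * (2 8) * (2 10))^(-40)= (1 9 8)(2 10 6)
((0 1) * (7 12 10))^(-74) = ((0 1)(7 12 10))^(-74) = (7 12 10)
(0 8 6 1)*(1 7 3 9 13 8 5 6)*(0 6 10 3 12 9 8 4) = (0 5 10 3 8 1 6 7 12 9 13 4) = [5, 6, 2, 8, 0, 10, 7, 12, 1, 13, 3, 11, 9, 4]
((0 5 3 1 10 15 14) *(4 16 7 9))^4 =(16)(0 10 5 15 3 14 1)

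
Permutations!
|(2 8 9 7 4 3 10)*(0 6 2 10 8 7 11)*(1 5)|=|(0 6 2 7 4 3 8 9 11)(1 5)|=18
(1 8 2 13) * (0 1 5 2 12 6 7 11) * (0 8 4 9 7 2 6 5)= [1, 4, 13, 3, 9, 6, 2, 11, 12, 7, 10, 8, 5, 0]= (0 1 4 9 7 11 8 12 5 6 2 13)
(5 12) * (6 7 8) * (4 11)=(4 11)(5 12)(6 7 8)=[0, 1, 2, 3, 11, 12, 7, 8, 6, 9, 10, 4, 5]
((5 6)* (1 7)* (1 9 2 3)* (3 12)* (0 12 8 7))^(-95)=((0 12 3 1)(2 8 7 9)(5 6))^(-95)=(0 12 3 1)(2 8 7 9)(5 6)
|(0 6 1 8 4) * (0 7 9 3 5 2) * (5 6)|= |(0 5 2)(1 8 4 7 9 3 6)|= 21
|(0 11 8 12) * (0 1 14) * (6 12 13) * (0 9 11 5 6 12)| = |(0 5 6)(1 14 9 11 8 13 12)| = 21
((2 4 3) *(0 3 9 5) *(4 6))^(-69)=(0 3 2 6 4 9 5)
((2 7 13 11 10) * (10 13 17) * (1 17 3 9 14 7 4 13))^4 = (1 4 17 13 10 11 2)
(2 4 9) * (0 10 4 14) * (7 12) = (0 10 4 9 2 14)(7 12) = [10, 1, 14, 3, 9, 5, 6, 12, 8, 2, 4, 11, 7, 13, 0]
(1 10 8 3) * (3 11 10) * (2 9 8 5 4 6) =(1 3)(2 9 8 11 10 5 4 6) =[0, 3, 9, 1, 6, 4, 2, 7, 11, 8, 5, 10]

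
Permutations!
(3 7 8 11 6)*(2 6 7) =[0, 1, 6, 2, 4, 5, 3, 8, 11, 9, 10, 7] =(2 6 3)(7 8 11)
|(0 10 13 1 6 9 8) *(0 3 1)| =15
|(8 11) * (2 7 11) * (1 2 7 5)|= |(1 2 5)(7 11 8)|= 3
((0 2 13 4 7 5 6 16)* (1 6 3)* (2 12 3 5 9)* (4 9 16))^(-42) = (0 7 6 3)(1 12 16 4)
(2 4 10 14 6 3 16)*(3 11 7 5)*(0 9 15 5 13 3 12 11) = (0 9 15 5 12 11 7 13 3 16 2 4 10 14 6) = [9, 1, 4, 16, 10, 12, 0, 13, 8, 15, 14, 7, 11, 3, 6, 5, 2]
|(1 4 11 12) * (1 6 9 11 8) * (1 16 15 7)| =12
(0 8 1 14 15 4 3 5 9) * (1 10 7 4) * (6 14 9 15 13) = [8, 9, 2, 5, 3, 15, 14, 4, 10, 0, 7, 11, 12, 6, 13, 1] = (0 8 10 7 4 3 5 15 1 9)(6 14 13)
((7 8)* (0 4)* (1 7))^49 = ((0 4)(1 7 8))^49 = (0 4)(1 7 8)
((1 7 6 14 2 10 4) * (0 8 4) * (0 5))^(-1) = (0 5 10 2 14 6 7 1 4 8)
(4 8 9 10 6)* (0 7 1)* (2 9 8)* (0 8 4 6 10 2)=(10)(0 7 1 8 4)(2 9)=[7, 8, 9, 3, 0, 5, 6, 1, 4, 2, 10]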